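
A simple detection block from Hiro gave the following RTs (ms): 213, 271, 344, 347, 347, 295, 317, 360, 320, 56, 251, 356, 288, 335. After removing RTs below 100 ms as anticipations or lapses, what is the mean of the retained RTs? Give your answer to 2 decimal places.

311.08 ms

Excluded: 56
Retained (n=13): Σ = 4044
Mean = 4044/13 = 311.0769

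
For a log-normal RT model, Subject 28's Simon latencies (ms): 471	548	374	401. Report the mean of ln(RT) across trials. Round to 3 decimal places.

ln(RT): 6.1549, 6.3063, 5.9243, 5.9940
Σ ln(RT) = 24.3794
Mean = 24.3794/4 = 6.09484

6.095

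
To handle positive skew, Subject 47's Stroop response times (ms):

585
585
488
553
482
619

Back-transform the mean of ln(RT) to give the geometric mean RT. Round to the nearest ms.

ln(RT): 6.3716, 6.3716, 6.1903, 6.3154, 6.1779, 6.4281
Mean ln(RT) = 37.8549/6 = 6.30916
Geometric mean = exp(6.30916) = 549.58 ms

550 ms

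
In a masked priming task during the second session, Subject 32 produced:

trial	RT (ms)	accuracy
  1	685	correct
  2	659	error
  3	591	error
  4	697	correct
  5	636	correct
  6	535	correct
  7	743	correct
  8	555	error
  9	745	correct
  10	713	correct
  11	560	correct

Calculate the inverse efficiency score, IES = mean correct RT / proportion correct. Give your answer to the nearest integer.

913 ms

Correct trials (n=8): 685, 697, 636, 535, 743, 745, 713, 560
Mean correct RT = 5314/8 = 664.2500 ms
Proportion correct = 8/11
IES = 664.2500 / (8/11) = 913.344 ms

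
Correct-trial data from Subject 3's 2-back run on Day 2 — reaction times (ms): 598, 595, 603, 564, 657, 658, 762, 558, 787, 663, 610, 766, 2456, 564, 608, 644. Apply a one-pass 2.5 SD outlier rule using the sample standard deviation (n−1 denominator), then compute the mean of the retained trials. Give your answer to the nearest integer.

642 ms

n = 16, ΣRT = 12093, M = 755.812
Σ(x−M)² = 3162140.44; s = √(3162140.44/15) = 459.140
Cutoffs: 755.812 ± 2.5·459.140 → [-392.0, 1903.7]
Outside: 2456 → excluded.
Retained (n=15): Σ = 9637, mean = 9637/15 = 642.467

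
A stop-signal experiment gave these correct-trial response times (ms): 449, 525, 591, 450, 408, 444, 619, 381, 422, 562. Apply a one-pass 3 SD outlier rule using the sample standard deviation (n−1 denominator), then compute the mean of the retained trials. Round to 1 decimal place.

485.1 ms

n = 10, ΣRT = 4851, M = 485.100
Σ(x−M)² = 61636.90; s = √(61636.90/9) = 82.756
Cutoffs: 485.100 ± 3·82.756 → [236.8, 733.4]
No RTs fall outside the cutoffs; all 10 retained. Mean = 4851/10 = 485.100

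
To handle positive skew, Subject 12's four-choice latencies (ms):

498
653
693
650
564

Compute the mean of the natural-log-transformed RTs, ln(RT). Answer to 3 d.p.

6.409

ln(RT): 6.2106, 6.4816, 6.5410, 6.4770, 6.3351
Σ ln(RT) = 32.0452
Mean = 32.0452/5 = 6.40905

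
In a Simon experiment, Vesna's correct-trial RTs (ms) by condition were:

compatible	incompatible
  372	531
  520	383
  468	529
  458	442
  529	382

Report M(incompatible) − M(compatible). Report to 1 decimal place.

-16.0 ms

M(compatible) = 2347/5 = 469.400
M(incompatible) = 2267/5 = 453.400
Difference = 453.400 − 469.400 = -16.000 ms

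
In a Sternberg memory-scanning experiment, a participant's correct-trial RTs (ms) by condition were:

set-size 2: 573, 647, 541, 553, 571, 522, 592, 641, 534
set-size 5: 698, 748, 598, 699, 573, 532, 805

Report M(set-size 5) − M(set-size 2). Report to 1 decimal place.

89.8 ms

M(set-size 2) = 5174/9 = 574.889
M(set-size 5) = 4653/7 = 664.714
Difference = 664.714 − 574.889 = 89.825 ms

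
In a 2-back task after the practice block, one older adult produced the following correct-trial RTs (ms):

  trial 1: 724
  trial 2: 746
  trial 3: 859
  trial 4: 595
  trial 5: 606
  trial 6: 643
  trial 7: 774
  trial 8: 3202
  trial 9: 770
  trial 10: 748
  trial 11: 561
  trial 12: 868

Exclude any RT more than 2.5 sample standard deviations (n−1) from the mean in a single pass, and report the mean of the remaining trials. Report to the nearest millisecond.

n = 12, ΣRT = 11096, M = 924.667
Σ(x−M)² = 5765610.67; s = √(5765610.67/11) = 723.980
Cutoffs: 924.667 ± 2.5·723.980 → [-885.3, 2734.6]
Outside: 3202 → excluded.
Retained (n=11): Σ = 7894, mean = 7894/11 = 717.636

718 ms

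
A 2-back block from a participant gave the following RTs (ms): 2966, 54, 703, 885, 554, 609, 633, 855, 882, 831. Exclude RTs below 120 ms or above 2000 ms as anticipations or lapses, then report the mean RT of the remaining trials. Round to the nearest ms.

Excluded: 54, 2966
Retained (n=8): Σ = 5952
Mean = 5952/8 = 744.0000

744 ms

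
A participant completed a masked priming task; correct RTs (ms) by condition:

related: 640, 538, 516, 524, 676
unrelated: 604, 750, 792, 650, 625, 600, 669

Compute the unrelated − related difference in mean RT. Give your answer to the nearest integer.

M(related) = 2894/5 = 578.800
M(unrelated) = 4690/7 = 670.000
Difference = 670.000 − 578.800 = 91.200 ms

91 ms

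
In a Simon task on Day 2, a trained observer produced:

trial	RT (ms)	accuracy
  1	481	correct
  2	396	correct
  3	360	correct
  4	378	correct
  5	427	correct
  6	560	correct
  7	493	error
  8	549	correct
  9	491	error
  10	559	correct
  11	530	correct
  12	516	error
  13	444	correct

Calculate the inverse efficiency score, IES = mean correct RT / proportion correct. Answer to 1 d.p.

608.9 ms

Correct trials (n=10): 481, 396, 360, 378, 427, 560, 549, 559, 530, 444
Mean correct RT = 4684/10 = 468.4000 ms
Proportion correct = 10/13
IES = 468.4000 / (10/13) = 608.920 ms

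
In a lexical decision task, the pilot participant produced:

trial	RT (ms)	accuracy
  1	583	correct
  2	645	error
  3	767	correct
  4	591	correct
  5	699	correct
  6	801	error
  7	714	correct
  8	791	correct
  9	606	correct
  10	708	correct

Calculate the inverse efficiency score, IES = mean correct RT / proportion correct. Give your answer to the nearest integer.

Correct trials (n=8): 583, 767, 591, 699, 714, 791, 606, 708
Mean correct RT = 5459/8 = 682.3750 ms
Proportion correct = 8/10
IES = 682.3750 / (8/10) = 852.969 ms

853 ms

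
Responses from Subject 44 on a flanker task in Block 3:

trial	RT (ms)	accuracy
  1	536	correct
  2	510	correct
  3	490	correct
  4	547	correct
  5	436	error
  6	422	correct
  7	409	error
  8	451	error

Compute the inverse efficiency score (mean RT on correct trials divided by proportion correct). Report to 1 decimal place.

Correct trials (n=5): 536, 510, 490, 547, 422
Mean correct RT = 2505/5 = 501.0000 ms
Proportion correct = 5/8
IES = 501.0000 / (5/8) = 801.600 ms

801.6 ms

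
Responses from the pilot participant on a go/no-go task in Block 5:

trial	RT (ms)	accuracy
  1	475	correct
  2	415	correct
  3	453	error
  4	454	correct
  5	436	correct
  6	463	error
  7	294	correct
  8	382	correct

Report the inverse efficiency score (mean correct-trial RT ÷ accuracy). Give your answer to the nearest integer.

Correct trials (n=6): 475, 415, 454, 436, 294, 382
Mean correct RT = 2456/6 = 409.3333 ms
Proportion correct = 6/8
IES = 409.3333 / (6/8) = 545.778 ms

546 ms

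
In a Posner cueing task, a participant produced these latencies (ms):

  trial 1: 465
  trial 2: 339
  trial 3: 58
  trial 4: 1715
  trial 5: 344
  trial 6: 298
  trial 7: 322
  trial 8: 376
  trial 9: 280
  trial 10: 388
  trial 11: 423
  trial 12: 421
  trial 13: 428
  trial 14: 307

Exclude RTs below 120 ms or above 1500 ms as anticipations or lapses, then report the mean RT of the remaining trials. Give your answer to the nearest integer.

366 ms

Excluded: 58, 1715
Retained (n=12): Σ = 4391
Mean = 4391/12 = 365.9167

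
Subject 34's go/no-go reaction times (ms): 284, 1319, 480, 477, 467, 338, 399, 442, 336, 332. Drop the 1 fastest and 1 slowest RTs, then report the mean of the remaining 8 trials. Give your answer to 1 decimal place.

Sorted: 284, 332, 336, 338, 399, 442, 467, 477, 480, 1319
Drop lowest 1 (284) and highest 1 (1319)
Remaining (n=8): Σ = 3271, mean = 3271/8 = 408.875

408.9 ms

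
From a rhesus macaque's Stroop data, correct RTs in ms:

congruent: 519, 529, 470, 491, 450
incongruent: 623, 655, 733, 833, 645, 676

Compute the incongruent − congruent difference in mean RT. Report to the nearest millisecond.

202 ms

M(congruent) = 2459/5 = 491.800
M(incongruent) = 4165/6 = 694.167
Difference = 694.167 − 491.800 = 202.367 ms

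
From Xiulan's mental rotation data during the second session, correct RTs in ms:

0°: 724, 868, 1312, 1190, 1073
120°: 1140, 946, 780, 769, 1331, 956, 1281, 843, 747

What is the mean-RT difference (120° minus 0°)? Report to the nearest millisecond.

M(0°) = 5167/5 = 1033.400
M(120°) = 8793/9 = 977.000
Difference = 977.000 − 1033.400 = -56.400 ms

-56 ms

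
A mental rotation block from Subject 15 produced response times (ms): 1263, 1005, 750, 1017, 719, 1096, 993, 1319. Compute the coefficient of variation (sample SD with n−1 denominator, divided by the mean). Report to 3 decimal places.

0.209

n = 8, Σ = 8162, M = 1020.2500
Σ(x−M)² = 318689.500; s = √(318689.500/7) = 213.3707
CV = 213.3707 / 1020.2500 = 0.20914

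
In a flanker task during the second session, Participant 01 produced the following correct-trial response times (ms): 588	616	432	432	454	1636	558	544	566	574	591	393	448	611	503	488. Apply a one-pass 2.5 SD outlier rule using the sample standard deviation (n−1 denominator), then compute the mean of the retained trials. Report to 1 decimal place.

519.9 ms

n = 16, ΣRT = 9434, M = 589.625
Σ(x−M)² = 1244577.75; s = √(1244577.75/15) = 288.048
Cutoffs: 589.625 ± 2.5·288.048 → [-130.5, 1309.7]
Outside: 1636 → excluded.
Retained (n=15): Σ = 7798, mean = 7798/15 = 519.867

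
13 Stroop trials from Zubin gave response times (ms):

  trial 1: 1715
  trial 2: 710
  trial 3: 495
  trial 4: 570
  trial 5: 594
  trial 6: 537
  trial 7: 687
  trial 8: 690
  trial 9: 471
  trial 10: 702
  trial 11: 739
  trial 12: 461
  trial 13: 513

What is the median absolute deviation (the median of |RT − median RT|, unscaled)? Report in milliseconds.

99 ms

Sorted: 461, 471, 495, 513, 537, 570, 594, 687, 690, 702, 710, 739, 1715 → median = 594
|x − 594|: 1121, 116, 99, 24, 0, 57, 93, 96, 123, 108, 145, 133, 81
Sorted deviations: 0, 24, 57, 81, 93, 96, 99, 108, 116, 123, 133, 145, 1121 → MAD = 99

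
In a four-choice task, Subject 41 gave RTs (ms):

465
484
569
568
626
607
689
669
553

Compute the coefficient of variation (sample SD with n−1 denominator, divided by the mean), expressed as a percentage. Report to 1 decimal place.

n = 9, Σ = 5230, M = 581.1111
Σ(x−M)² = 46070.889; s = √(46070.889/8) = 75.8872
CV = 75.8872 / 581.1111 = 0.13059 = 13.059%

13.1%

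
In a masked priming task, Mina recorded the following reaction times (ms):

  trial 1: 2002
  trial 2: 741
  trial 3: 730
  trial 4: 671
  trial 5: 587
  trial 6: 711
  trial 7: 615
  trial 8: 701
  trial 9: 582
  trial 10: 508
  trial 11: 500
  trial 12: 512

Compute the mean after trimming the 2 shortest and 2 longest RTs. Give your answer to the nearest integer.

Sorted: 500, 508, 512, 582, 587, 615, 671, 701, 711, 730, 741, 2002
Drop lowest 2 (500, 508) and highest 2 (741, 2002)
Remaining (n=8): Σ = 5109, mean = 5109/8 = 638.625

639 ms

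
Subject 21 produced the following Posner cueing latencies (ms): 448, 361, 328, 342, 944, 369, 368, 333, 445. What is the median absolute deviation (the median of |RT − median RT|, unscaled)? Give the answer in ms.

35 ms

Sorted: 328, 333, 342, 361, 368, 369, 445, 448, 944 → median = 368
|x − 368|: 80, 7, 40, 26, 576, 1, 0, 35, 77
Sorted deviations: 0, 1, 7, 26, 35, 40, 77, 80, 576 → MAD = 35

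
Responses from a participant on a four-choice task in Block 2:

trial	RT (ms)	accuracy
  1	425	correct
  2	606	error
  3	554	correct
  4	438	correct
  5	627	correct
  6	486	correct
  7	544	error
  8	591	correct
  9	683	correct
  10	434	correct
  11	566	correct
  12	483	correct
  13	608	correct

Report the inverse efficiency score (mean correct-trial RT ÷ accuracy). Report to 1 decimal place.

Correct trials (n=11): 425, 554, 438, 627, 486, 591, 683, 434, 566, 483, 608
Mean correct RT = 5895/11 = 535.9091 ms
Proportion correct = 11/13
IES = 535.9091 / (11/13) = 633.347 ms

633.3 ms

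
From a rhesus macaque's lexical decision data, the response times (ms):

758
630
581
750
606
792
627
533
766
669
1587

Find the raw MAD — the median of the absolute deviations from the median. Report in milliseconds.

Sorted: 533, 581, 606, 627, 630, 669, 750, 758, 766, 792, 1587 → median = 669
|x − 669|: 89, 39, 88, 81, 63, 123, 42, 136, 97, 0, 918
Sorted deviations: 0, 39, 42, 63, 81, 88, 89, 97, 123, 136, 918 → MAD = 88

88 ms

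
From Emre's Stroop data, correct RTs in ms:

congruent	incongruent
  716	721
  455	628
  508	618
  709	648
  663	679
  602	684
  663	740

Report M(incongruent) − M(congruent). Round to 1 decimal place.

57.4 ms

M(congruent) = 4316/7 = 616.571
M(incongruent) = 4718/7 = 674.000
Difference = 674.000 − 616.571 = 57.429 ms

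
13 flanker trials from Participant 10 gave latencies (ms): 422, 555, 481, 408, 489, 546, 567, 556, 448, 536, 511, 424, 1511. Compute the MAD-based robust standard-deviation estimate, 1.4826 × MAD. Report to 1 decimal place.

Sorted: 408, 422, 424, 448, 481, 489, 511, 536, 546, 555, 556, 567, 1511 → median = 511
|x − 511| sorted: 0, 22, 25, 30, 35, 44, 45, 56, 63, 87, 89, 103, 1000 → MAD = 45
Robust SD ≈ 1.4826 × 45 = 66.717

66.7 ms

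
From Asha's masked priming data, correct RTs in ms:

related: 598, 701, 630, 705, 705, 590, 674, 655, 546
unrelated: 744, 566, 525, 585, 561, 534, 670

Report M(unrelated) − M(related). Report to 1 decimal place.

-47.0 ms

M(related) = 5804/9 = 644.889
M(unrelated) = 4185/7 = 597.857
Difference = 597.857 − 644.889 = -47.032 ms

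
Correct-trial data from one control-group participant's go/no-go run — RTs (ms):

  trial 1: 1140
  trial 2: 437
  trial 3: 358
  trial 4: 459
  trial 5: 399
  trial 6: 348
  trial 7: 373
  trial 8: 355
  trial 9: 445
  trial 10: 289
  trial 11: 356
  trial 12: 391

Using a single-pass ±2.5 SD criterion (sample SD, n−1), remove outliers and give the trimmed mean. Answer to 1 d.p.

n = 12, ΣRT = 5350, M = 445.833
Σ(x−M)² = 550827.67; s = √(550827.67/11) = 223.775
Cutoffs: 445.833 ± 2.5·223.775 → [-113.6, 1005.3]
Outside: 1140 → excluded.
Retained (n=11): Σ = 4210, mean = 4210/11 = 382.727

382.7 ms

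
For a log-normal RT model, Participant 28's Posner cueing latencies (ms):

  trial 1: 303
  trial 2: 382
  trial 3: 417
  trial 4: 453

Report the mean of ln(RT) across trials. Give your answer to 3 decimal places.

ln(RT): 5.7137, 5.9454, 6.0331, 6.1159
Σ ln(RT) = 23.8081
Mean = 23.8081/4 = 5.95203

5.952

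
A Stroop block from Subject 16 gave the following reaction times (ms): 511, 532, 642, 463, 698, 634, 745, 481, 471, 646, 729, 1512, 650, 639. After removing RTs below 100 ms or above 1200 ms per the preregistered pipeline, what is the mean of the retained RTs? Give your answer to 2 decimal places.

603.15 ms

Excluded: 1512
Retained (n=13): Σ = 7841
Mean = 7841/13 = 603.1538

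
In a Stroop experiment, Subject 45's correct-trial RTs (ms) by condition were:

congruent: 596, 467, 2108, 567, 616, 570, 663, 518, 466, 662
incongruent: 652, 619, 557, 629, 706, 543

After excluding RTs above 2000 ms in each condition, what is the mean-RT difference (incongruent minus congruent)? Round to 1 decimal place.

congruent: exclude 2108
M(congruent) = 5125/9 = 569.444
M(incongruent) = 3706/6 = 617.667
Difference = 617.667 − 569.444 = 48.222 ms

48.2 ms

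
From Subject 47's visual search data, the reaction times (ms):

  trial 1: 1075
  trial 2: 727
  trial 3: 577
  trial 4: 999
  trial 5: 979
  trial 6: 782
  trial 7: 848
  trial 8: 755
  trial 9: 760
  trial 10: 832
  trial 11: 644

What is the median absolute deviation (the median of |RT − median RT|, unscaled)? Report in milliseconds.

Sorted: 577, 644, 727, 755, 760, 782, 832, 848, 979, 999, 1075 → median = 782
|x − 782|: 293, 55, 205, 217, 197, 0, 66, 27, 22, 50, 138
Sorted deviations: 0, 22, 27, 50, 55, 66, 138, 197, 205, 217, 293 → MAD = 66

66 ms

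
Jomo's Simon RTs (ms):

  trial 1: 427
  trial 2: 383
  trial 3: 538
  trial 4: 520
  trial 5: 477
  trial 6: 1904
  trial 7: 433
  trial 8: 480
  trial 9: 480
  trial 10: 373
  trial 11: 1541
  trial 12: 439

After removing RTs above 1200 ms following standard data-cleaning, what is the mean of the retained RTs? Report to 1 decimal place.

455.0 ms

Excluded: 1541, 1904
Retained (n=10): Σ = 4550
Mean = 4550/10 = 455.0000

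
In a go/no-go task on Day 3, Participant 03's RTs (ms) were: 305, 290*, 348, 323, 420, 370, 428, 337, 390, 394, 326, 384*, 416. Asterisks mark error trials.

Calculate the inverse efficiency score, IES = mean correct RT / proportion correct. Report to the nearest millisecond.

Correct trials (n=11): 305, 348, 323, 420, 370, 428, 337, 390, 394, 326, 416
Mean correct RT = 4057/11 = 368.8182 ms
Proportion correct = 11/13
IES = 368.8182 / (11/13) = 435.876 ms

436 ms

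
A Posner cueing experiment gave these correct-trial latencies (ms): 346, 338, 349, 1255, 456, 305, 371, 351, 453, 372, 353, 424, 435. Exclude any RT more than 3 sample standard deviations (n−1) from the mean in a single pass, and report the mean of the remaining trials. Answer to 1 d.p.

379.4 ms

n = 13, ΣRT = 5808, M = 446.769
Σ(x−M)² = 734956.31; s = √(734956.31/12) = 247.480
Cutoffs: 446.769 ± 3·247.480 → [-295.7, 1189.2]
Outside: 1255 → excluded.
Retained (n=12): Σ = 4553, mean = 4553/12 = 379.417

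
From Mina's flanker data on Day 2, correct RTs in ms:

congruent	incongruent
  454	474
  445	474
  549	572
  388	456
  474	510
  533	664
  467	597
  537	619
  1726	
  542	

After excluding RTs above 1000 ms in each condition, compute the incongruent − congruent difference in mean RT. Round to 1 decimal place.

congruent: exclude 1726
M(congruent) = 4389/9 = 487.667
M(incongruent) = 4366/8 = 545.750
Difference = 545.750 − 487.667 = 58.083 ms

58.1 ms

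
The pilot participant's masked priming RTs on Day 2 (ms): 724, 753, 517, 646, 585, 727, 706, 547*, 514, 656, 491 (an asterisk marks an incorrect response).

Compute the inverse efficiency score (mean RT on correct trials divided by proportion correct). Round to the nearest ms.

Correct trials (n=10): 724, 753, 517, 646, 585, 727, 706, 514, 656, 491
Mean correct RT = 6319/10 = 631.9000 ms
Proportion correct = 10/11
IES = 631.9000 / (10/11) = 695.090 ms

695 ms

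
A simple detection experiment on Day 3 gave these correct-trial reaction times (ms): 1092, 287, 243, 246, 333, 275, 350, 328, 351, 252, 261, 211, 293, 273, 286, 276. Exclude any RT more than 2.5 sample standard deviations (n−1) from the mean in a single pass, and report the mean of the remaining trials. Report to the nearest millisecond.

n = 16, ΣRT = 5357, M = 334.812
Σ(x−M)² = 635102.44; s = √(635102.44/15) = 205.767
Cutoffs: 334.812 ± 2.5·205.767 → [-179.6, 849.2]
Outside: 1092 → excluded.
Retained (n=15): Σ = 4265, mean = 4265/15 = 284.333

284 ms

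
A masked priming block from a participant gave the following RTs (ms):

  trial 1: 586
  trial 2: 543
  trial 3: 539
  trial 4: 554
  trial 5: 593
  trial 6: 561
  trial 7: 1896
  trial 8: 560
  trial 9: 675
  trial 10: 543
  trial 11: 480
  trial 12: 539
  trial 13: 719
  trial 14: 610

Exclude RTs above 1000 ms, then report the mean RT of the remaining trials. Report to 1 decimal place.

577.1 ms

Excluded: 1896
Retained (n=13): Σ = 7502
Mean = 7502/13 = 577.0769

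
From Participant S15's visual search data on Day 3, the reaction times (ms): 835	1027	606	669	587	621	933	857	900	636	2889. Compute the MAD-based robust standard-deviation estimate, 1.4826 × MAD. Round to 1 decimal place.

Sorted: 587, 606, 621, 636, 669, 835, 857, 900, 933, 1027, 2889 → median = 835
|x − 835| sorted: 0, 22, 65, 98, 166, 192, 199, 214, 229, 248, 2054 → MAD = 192
Robust SD ≈ 1.4826 × 192 = 284.659

284.7 ms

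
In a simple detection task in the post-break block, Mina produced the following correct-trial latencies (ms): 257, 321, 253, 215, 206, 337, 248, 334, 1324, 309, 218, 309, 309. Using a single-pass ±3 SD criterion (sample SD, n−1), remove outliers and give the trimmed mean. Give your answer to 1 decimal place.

n = 13, ΣRT = 4640, M = 356.923
Σ(x−M)² = 1039208.92; s = √(1039208.92/12) = 294.280
Cutoffs: 356.923 ± 3·294.280 → [-525.9, 1239.8]
Outside: 1324 → excluded.
Retained (n=12): Σ = 3316, mean = 3316/12 = 276.333

276.3 ms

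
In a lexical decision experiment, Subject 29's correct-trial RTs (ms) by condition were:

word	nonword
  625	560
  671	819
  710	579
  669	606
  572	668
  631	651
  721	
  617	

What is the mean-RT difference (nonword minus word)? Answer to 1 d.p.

M(word) = 5216/8 = 652.000
M(nonword) = 3883/6 = 647.167
Difference = 647.167 − 652.000 = -4.833 ms

-4.8 ms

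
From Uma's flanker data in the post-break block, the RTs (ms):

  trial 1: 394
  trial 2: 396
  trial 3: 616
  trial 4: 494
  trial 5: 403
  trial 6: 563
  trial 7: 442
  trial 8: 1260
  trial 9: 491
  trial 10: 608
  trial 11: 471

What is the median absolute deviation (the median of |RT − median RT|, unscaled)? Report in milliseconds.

88 ms

Sorted: 394, 396, 403, 442, 471, 491, 494, 563, 608, 616, 1260 → median = 491
|x − 491|: 97, 95, 125, 3, 88, 72, 49, 769, 0, 117, 20
Sorted deviations: 0, 3, 20, 49, 72, 88, 95, 97, 117, 125, 769 → MAD = 88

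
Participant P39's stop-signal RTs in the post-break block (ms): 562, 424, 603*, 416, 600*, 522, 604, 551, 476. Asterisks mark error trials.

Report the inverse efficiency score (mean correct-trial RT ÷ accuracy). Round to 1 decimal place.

653.0 ms

Correct trials (n=7): 562, 424, 416, 522, 604, 551, 476
Mean correct RT = 3555/7 = 507.8571 ms
Proportion correct = 7/9
IES = 507.8571 / (7/9) = 652.959 ms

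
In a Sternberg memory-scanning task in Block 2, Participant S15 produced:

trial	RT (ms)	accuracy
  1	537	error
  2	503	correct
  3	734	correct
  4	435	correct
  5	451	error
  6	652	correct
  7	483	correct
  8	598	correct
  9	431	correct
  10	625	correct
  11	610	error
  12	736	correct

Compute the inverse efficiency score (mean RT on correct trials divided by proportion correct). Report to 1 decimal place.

Correct trials (n=9): 503, 734, 435, 652, 483, 598, 431, 625, 736
Mean correct RT = 5197/9 = 577.4444 ms
Proportion correct = 9/12
IES = 577.4444 / (9/12) = 769.926 ms

769.9 ms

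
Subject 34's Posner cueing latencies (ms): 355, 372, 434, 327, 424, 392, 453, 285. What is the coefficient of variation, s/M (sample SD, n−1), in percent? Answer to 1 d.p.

15.0%

n = 8, Σ = 3042, M = 380.2500
Σ(x−M)² = 22847.500; s = √(22847.500/7) = 57.1308
CV = 57.1308 / 380.2500 = 0.15025 = 15.025%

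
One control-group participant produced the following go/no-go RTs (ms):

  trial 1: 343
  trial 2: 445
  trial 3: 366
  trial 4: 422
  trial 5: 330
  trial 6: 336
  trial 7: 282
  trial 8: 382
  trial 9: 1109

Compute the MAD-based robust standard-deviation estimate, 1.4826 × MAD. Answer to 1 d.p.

53.4 ms

Sorted: 282, 330, 336, 343, 366, 382, 422, 445, 1109 → median = 366
|x − 366| sorted: 0, 16, 23, 30, 36, 56, 79, 84, 743 → MAD = 36
Robust SD ≈ 1.4826 × 36 = 53.374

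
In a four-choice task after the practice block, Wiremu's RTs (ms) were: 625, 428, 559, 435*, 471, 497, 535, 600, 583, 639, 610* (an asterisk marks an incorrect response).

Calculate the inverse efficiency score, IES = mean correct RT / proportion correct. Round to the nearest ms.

670 ms

Correct trials (n=9): 625, 428, 559, 471, 497, 535, 600, 583, 639
Mean correct RT = 4937/9 = 548.5556 ms
Proportion correct = 9/11
IES = 548.5556 / (9/11) = 670.457 ms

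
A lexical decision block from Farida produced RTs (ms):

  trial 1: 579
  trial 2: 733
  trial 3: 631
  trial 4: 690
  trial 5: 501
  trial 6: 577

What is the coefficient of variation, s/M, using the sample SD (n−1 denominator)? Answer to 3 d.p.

n = 6, Σ = 3711, M = 618.5000
Σ(x−M)² = 35467.500; s = √(35467.500/5) = 84.2229
CV = 84.2229 / 618.5000 = 0.13617

0.136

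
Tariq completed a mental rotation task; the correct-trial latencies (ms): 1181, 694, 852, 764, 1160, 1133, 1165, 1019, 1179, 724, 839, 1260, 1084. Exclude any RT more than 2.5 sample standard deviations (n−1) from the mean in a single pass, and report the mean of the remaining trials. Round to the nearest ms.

n = 13, ΣRT = 13054, M = 1004.154
Σ(x−M)² = 483441.69; s = √(483441.69/12) = 200.716
Cutoffs: 1004.154 ± 2.5·200.716 → [502.4, 1505.9]
No RTs fall outside the cutoffs; all 13 retained. Mean = 13054/13 = 1004.154

1004 ms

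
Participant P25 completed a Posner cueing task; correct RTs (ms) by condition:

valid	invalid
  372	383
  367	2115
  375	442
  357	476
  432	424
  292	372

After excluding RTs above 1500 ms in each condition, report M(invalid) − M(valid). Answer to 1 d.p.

invalid: exclude 2115
M(valid) = 2195/6 = 365.833
M(invalid) = 2097/5 = 419.400
Difference = 419.400 − 365.833 = 53.567 ms

53.6 ms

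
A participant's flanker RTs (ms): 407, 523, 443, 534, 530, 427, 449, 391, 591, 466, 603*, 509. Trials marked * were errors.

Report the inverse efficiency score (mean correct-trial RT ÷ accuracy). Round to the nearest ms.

523 ms

Correct trials (n=11): 407, 523, 443, 534, 530, 427, 449, 391, 591, 466, 509
Mean correct RT = 5270/11 = 479.0909 ms
Proportion correct = 11/12
IES = 479.0909 / (11/12) = 522.645 ms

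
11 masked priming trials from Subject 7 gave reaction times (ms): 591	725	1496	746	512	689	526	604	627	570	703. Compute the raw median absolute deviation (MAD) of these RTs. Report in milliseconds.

76 ms

Sorted: 512, 526, 570, 591, 604, 627, 689, 703, 725, 746, 1496 → median = 627
|x − 627|: 36, 98, 869, 119, 115, 62, 101, 23, 0, 57, 76
Sorted deviations: 0, 23, 36, 57, 62, 76, 98, 101, 115, 119, 869 → MAD = 76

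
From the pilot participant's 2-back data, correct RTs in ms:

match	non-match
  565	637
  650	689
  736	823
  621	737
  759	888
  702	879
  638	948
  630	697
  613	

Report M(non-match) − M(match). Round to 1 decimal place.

130.1 ms

M(match) = 5914/9 = 657.111
M(non-match) = 6298/8 = 787.250
Difference = 787.250 − 657.111 = 130.139 ms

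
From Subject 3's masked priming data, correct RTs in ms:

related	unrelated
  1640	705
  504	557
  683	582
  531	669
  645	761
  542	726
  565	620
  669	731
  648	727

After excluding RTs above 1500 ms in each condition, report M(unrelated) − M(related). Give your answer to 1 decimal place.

related: exclude 1640
M(related) = 4787/8 = 598.375
M(unrelated) = 6078/9 = 675.333
Difference = 675.333 − 598.375 = 76.958 ms

77.0 ms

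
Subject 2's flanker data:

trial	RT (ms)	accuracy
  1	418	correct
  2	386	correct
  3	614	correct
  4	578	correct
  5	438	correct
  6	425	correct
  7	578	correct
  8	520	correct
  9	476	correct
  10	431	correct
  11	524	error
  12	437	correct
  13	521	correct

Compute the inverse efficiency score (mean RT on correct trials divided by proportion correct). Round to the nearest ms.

526 ms

Correct trials (n=12): 418, 386, 614, 578, 438, 425, 578, 520, 476, 431, 437, 521
Mean correct RT = 5822/12 = 485.1667 ms
Proportion correct = 12/13
IES = 485.1667 / (12/13) = 525.597 ms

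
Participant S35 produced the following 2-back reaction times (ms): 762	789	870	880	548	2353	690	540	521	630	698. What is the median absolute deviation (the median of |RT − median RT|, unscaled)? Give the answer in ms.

Sorted: 521, 540, 548, 630, 690, 698, 762, 789, 870, 880, 2353 → median = 698
|x − 698|: 64, 91, 172, 182, 150, 1655, 8, 158, 177, 68, 0
Sorted deviations: 0, 8, 64, 68, 91, 150, 158, 172, 177, 182, 1655 → MAD = 150

150 ms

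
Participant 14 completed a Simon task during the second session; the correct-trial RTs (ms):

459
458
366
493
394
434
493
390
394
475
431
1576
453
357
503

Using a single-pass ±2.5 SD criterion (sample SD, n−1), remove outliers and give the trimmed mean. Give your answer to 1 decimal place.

n = 15, ΣRT = 7676, M = 511.733
Σ(x−M)² = 1244190.93; s = √(1244190.93/14) = 298.112
Cutoffs: 511.733 ± 2.5·298.112 → [-233.5, 1257.0]
Outside: 1576 → excluded.
Retained (n=14): Σ = 6100, mean = 6100/14 = 435.714

435.7 ms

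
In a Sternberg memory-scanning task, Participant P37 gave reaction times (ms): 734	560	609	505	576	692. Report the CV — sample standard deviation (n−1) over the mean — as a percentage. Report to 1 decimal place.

n = 6, Σ = 3676, M = 612.6667
Σ(x−M)² = 36739.333; s = √(36739.333/5) = 85.7197
CV = 85.7197 / 612.6667 = 0.13991 = 13.991%

14.0%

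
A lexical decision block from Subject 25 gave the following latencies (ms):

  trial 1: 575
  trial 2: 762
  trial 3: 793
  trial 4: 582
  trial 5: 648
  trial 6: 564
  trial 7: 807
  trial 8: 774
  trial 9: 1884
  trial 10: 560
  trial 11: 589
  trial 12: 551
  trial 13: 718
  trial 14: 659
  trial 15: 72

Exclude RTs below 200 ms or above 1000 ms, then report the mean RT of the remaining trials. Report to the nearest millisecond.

Excluded: 72, 1884
Retained (n=13): Σ = 8582
Mean = 8582/13 = 660.1538

660 ms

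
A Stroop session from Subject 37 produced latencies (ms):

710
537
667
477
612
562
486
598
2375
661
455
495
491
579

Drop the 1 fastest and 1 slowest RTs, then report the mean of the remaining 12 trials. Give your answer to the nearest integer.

573 ms

Sorted: 455, 477, 486, 491, 495, 537, 562, 579, 598, 612, 661, 667, 710, 2375
Drop lowest 1 (455) and highest 1 (2375)
Remaining (n=12): Σ = 6875, mean = 6875/12 = 572.917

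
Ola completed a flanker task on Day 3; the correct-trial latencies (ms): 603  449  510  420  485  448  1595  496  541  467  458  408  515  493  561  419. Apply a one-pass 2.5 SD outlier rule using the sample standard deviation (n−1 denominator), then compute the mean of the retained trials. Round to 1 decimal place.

n = 16, ΣRT = 8868, M = 554.250
Σ(x−M)² = 1198145.00; s = √(1198145.00/15) = 282.624
Cutoffs: 554.250 ± 2.5·282.624 → [-152.3, 1260.8]
Outside: 1595 → excluded.
Retained (n=15): Σ = 7273, mean = 7273/15 = 484.867

484.9 ms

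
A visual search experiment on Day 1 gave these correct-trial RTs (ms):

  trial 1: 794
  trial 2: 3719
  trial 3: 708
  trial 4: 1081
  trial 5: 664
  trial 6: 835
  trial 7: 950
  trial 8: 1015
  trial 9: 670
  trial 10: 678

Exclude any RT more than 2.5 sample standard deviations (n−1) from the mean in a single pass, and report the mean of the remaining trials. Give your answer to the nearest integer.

n = 10, ΣRT = 11114, M = 1111.400
Σ(x−M)² = 7758552.40; s = √(7758552.40/9) = 928.473
Cutoffs: 1111.400 ± 2.5·928.473 → [-1209.8, 3432.6]
Outside: 3719 → excluded.
Retained (n=9): Σ = 7395, mean = 7395/9 = 821.667

822 ms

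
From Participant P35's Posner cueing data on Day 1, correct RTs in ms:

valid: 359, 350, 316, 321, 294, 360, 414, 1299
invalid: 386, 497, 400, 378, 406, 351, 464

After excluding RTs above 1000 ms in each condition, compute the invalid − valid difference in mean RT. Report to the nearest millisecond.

67 ms

valid: exclude 1299
M(valid) = 2414/7 = 344.857
M(invalid) = 2882/7 = 411.714
Difference = 411.714 − 344.857 = 66.857 ms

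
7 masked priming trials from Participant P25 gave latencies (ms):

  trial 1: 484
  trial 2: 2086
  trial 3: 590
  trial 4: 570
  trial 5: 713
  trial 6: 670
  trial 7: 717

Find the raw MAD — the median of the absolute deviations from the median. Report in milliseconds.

80 ms

Sorted: 484, 570, 590, 670, 713, 717, 2086 → median = 670
|x − 670|: 186, 1416, 80, 100, 43, 0, 47
Sorted deviations: 0, 43, 47, 80, 100, 186, 1416 → MAD = 80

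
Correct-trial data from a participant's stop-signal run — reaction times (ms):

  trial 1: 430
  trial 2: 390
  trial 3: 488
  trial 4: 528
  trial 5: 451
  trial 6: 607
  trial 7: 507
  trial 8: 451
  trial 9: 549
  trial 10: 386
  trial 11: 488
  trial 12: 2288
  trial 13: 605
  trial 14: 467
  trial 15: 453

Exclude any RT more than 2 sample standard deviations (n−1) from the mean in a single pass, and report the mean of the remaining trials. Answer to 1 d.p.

n = 15, ΣRT = 9088, M = 605.867
Σ(x−M)² = 3092919.73; s = √(3092919.73/14) = 470.024
Cutoffs: 605.867 ± 2·470.024 → [-334.2, 1545.9]
Outside: 2288 → excluded.
Retained (n=14): Σ = 6800, mean = 6800/14 = 485.714

485.7 ms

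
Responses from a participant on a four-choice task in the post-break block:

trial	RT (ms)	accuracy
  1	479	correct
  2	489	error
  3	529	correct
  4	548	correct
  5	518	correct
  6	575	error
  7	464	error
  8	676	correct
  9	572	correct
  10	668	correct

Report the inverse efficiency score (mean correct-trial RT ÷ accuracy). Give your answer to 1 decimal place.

814.3 ms

Correct trials (n=7): 479, 529, 548, 518, 676, 572, 668
Mean correct RT = 3990/7 = 570.0000 ms
Proportion correct = 7/10
IES = 570.0000 / (7/10) = 814.286 ms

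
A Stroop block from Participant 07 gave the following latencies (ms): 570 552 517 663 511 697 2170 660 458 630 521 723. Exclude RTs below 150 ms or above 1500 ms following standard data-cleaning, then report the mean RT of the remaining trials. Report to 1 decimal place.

591.1 ms

Excluded: 2170
Retained (n=11): Σ = 6502
Mean = 6502/11 = 591.0909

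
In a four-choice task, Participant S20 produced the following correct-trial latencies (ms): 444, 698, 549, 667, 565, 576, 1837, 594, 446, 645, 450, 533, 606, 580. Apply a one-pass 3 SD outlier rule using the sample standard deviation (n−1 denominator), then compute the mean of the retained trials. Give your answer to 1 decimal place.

n = 14, ΣRT = 9190, M = 656.429
Σ(x−M)² = 1581623.43; s = √(1581623.43/13) = 348.803
Cutoffs: 656.429 ± 3·348.803 → [-390.0, 1702.8]
Outside: 1837 → excluded.
Retained (n=13): Σ = 7353, mean = 7353/13 = 565.615

565.6 ms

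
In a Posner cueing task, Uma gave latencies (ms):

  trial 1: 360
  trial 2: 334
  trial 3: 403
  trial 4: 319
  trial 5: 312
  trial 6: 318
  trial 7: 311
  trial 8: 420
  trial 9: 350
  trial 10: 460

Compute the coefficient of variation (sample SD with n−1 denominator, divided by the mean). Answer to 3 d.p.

0.145

n = 10, Σ = 3587, M = 358.7000
Σ(x−M)² = 24358.100; s = √(24358.100/9) = 52.0236
CV = 52.0236 / 358.7000 = 0.14503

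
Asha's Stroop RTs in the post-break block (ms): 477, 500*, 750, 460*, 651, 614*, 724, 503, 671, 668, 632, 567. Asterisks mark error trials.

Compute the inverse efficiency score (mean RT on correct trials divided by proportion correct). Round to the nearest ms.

Correct trials (n=9): 477, 750, 651, 724, 503, 671, 668, 632, 567
Mean correct RT = 5643/9 = 627.0000 ms
Proportion correct = 9/12
IES = 627.0000 / (9/12) = 836.000 ms

836 ms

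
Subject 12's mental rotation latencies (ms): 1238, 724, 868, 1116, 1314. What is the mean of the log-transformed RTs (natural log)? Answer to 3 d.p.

ln(RT): 7.1213, 6.5848, 6.7662, 7.0175, 7.1808
Σ ln(RT) = 34.6706
Mean = 34.6706/5 = 6.93411

6.934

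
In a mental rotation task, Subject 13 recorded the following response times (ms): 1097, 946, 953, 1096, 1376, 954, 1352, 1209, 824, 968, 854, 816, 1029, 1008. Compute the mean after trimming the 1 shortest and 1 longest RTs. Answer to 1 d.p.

1024.2 ms

Sorted: 816, 824, 854, 946, 953, 954, 968, 1008, 1029, 1096, 1097, 1209, 1352, 1376
Drop lowest 1 (816) and highest 1 (1376)
Remaining (n=12): Σ = 12290, mean = 12290/12 = 1024.167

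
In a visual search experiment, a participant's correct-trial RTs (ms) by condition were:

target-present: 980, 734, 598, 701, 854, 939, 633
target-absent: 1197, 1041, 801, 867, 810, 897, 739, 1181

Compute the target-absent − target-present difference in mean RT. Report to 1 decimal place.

164.6 ms

M(target-present) = 5439/7 = 777.000
M(target-absent) = 7533/8 = 941.625
Difference = 941.625 − 777.000 = 164.625 ms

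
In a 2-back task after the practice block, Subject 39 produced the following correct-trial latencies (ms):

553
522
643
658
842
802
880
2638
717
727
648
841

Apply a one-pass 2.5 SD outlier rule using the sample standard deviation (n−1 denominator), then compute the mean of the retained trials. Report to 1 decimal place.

n = 12, ΣRT = 10471, M = 872.583
Σ(x−M)² = 3543300.92; s = √(3543300.92/11) = 567.555
Cutoffs: 872.583 ± 2.5·567.555 → [-546.3, 2291.5]
Outside: 2638 → excluded.
Retained (n=11): Σ = 7833, mean = 7833/11 = 712.091

712.1 ms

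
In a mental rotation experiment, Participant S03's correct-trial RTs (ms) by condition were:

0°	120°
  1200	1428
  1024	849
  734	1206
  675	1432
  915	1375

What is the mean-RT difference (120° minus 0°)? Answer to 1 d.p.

348.4 ms

M(0°) = 4548/5 = 909.600
M(120°) = 6290/5 = 1258.000
Difference = 1258.000 − 909.600 = 348.400 ms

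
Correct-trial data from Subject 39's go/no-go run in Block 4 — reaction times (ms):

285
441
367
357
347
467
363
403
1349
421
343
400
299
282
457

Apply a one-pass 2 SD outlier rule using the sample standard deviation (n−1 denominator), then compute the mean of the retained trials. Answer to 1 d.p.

373.7 ms

n = 15, ΣRT = 6581, M = 438.733
Σ(x−M)² = 935680.93; s = √(935680.93/14) = 258.523
Cutoffs: 438.733 ± 2·258.523 → [-78.3, 955.8]
Outside: 1349 → excluded.
Retained (n=14): Σ = 5232, mean = 5232/14 = 373.714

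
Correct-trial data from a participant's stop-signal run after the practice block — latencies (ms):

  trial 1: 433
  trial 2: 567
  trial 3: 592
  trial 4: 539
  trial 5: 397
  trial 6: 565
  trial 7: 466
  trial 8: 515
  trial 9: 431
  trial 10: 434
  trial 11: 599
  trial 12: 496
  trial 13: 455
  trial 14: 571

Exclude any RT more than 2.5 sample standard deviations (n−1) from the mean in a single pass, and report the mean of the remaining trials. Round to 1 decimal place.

n = 14, ΣRT = 7060, M = 504.286
Σ(x−M)² = 60920.86; s = √(60920.86/13) = 68.456
Cutoffs: 504.286 ± 2.5·68.456 → [333.1, 675.4]
No RTs fall outside the cutoffs; all 14 retained. Mean = 7060/14 = 504.286

504.3 ms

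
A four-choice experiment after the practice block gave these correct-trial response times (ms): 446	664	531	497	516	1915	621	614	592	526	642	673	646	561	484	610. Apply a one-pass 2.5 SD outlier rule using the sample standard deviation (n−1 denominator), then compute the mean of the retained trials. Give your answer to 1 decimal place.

574.9 ms

n = 16, ΣRT = 10538, M = 658.625
Σ(x−M)² = 1754935.75; s = √(1754935.75/15) = 342.046
Cutoffs: 658.625 ± 2.5·342.046 → [-196.5, 1513.7]
Outside: 1915 → excluded.
Retained (n=15): Σ = 8623, mean = 8623/15 = 574.867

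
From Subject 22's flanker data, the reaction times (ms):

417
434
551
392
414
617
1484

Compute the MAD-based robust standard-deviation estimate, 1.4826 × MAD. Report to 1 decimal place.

Sorted: 392, 414, 417, 434, 551, 617, 1484 → median = 434
|x − 434| sorted: 0, 17, 20, 42, 117, 183, 1050 → MAD = 42
Robust SD ≈ 1.4826 × 42 = 62.269

62.3 ms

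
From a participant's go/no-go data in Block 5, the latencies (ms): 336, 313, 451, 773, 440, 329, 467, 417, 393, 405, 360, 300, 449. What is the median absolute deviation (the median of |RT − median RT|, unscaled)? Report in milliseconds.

46 ms

Sorted: 300, 313, 329, 336, 360, 393, 405, 417, 440, 449, 451, 467, 773 → median = 405
|x − 405|: 69, 92, 46, 368, 35, 76, 62, 12, 12, 0, 45, 105, 44
Sorted deviations: 0, 12, 12, 35, 44, 45, 46, 62, 69, 76, 92, 105, 368 → MAD = 46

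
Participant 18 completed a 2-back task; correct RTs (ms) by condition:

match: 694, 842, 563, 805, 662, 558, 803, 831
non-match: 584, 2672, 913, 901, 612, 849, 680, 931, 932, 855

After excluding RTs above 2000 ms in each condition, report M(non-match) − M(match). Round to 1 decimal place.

non-match: exclude 2672
M(match) = 5758/8 = 719.750
M(non-match) = 7257/9 = 806.333
Difference = 806.333 − 719.750 = 86.583 ms

86.6 ms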